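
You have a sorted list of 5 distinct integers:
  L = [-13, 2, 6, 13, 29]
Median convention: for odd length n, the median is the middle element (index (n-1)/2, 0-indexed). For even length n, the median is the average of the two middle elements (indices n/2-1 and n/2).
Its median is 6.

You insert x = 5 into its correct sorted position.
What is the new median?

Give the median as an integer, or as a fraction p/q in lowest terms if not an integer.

Answer: 11/2

Derivation:
Old list (sorted, length 5): [-13, 2, 6, 13, 29]
Old median = 6
Insert x = 5
Old length odd (5). Middle was index 2 = 6.
New length even (6). New median = avg of two middle elements.
x = 5: 2 elements are < x, 3 elements are > x.
New sorted list: [-13, 2, 5, 6, 13, 29]
New median = 11/2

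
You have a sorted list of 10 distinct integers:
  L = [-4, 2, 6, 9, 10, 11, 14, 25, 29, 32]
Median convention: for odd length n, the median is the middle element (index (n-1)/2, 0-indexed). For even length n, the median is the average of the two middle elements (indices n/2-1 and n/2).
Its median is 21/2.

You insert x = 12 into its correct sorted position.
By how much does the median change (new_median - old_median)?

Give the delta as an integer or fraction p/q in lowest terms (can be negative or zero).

Old median = 21/2
After inserting x = 12: new sorted = [-4, 2, 6, 9, 10, 11, 12, 14, 25, 29, 32]
New median = 11
Delta = 11 - 21/2 = 1/2

Answer: 1/2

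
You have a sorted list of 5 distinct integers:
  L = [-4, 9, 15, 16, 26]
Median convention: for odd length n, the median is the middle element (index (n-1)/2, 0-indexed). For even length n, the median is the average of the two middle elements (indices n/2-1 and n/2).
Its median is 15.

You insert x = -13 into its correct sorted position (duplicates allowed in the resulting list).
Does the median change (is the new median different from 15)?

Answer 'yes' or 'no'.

Old median = 15
Insert x = -13
New median = 12
Changed? yes

Answer: yes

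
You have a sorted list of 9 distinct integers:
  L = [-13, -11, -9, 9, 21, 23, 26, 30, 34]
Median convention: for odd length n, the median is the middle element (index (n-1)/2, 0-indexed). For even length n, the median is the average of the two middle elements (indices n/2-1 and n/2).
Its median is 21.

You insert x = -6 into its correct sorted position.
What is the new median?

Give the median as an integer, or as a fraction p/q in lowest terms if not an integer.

Answer: 15

Derivation:
Old list (sorted, length 9): [-13, -11, -9, 9, 21, 23, 26, 30, 34]
Old median = 21
Insert x = -6
Old length odd (9). Middle was index 4 = 21.
New length even (10). New median = avg of two middle elements.
x = -6: 3 elements are < x, 6 elements are > x.
New sorted list: [-13, -11, -9, -6, 9, 21, 23, 26, 30, 34]
New median = 15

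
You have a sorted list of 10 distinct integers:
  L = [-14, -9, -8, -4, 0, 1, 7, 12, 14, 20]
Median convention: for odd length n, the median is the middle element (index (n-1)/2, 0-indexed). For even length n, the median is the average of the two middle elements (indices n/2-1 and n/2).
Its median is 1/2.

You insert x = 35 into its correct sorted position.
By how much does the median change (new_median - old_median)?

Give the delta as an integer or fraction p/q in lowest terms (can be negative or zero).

Old median = 1/2
After inserting x = 35: new sorted = [-14, -9, -8, -4, 0, 1, 7, 12, 14, 20, 35]
New median = 1
Delta = 1 - 1/2 = 1/2

Answer: 1/2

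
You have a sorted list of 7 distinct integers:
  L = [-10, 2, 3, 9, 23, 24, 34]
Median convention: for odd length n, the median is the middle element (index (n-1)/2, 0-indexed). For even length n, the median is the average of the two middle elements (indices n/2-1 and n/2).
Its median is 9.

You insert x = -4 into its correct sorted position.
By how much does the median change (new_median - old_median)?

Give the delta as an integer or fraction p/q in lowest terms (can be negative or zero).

Answer: -3

Derivation:
Old median = 9
After inserting x = -4: new sorted = [-10, -4, 2, 3, 9, 23, 24, 34]
New median = 6
Delta = 6 - 9 = -3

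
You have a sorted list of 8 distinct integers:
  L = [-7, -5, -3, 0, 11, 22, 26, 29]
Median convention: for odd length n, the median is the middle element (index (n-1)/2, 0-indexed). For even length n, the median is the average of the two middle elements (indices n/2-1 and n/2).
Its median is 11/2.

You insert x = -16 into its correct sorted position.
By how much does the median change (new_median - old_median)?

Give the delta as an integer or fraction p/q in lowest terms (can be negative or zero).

Old median = 11/2
After inserting x = -16: new sorted = [-16, -7, -5, -3, 0, 11, 22, 26, 29]
New median = 0
Delta = 0 - 11/2 = -11/2

Answer: -11/2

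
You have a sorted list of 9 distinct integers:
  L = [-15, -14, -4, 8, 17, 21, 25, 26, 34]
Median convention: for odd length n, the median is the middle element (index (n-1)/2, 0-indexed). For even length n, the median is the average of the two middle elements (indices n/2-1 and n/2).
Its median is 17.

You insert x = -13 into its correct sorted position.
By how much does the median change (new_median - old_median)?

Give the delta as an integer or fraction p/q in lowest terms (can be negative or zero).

Answer: -9/2

Derivation:
Old median = 17
After inserting x = -13: new sorted = [-15, -14, -13, -4, 8, 17, 21, 25, 26, 34]
New median = 25/2
Delta = 25/2 - 17 = -9/2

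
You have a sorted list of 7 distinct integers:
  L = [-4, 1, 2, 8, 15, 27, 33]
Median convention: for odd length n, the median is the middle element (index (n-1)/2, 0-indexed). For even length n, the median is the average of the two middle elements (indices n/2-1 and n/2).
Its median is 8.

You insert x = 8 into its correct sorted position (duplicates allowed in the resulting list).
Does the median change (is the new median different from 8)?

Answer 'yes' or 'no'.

Answer: no

Derivation:
Old median = 8
Insert x = 8
New median = 8
Changed? no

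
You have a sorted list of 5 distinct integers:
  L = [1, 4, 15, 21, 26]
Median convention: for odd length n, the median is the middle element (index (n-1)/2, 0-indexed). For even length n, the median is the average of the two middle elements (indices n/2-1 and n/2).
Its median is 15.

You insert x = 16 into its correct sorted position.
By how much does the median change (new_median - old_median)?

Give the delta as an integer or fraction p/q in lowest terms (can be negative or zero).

Old median = 15
After inserting x = 16: new sorted = [1, 4, 15, 16, 21, 26]
New median = 31/2
Delta = 31/2 - 15 = 1/2

Answer: 1/2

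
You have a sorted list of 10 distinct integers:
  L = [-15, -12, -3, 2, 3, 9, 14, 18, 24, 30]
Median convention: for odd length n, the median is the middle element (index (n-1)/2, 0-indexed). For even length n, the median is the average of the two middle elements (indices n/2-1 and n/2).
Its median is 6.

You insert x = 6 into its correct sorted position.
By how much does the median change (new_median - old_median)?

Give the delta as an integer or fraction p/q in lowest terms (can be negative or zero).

Old median = 6
After inserting x = 6: new sorted = [-15, -12, -3, 2, 3, 6, 9, 14, 18, 24, 30]
New median = 6
Delta = 6 - 6 = 0

Answer: 0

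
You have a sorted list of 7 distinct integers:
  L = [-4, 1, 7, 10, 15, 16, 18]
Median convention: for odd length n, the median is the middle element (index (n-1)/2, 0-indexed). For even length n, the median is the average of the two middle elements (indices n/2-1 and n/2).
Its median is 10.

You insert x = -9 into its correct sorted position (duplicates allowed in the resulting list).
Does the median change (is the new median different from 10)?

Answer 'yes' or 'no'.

Old median = 10
Insert x = -9
New median = 17/2
Changed? yes

Answer: yes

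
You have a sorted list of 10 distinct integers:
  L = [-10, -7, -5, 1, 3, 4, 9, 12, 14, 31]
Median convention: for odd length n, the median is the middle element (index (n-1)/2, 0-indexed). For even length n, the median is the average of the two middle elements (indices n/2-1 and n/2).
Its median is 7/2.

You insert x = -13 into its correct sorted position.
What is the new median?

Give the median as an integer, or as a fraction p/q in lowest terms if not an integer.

Answer: 3

Derivation:
Old list (sorted, length 10): [-10, -7, -5, 1, 3, 4, 9, 12, 14, 31]
Old median = 7/2
Insert x = -13
Old length even (10). Middle pair: indices 4,5 = 3,4.
New length odd (11). New median = single middle element.
x = -13: 0 elements are < x, 10 elements are > x.
New sorted list: [-13, -10, -7, -5, 1, 3, 4, 9, 12, 14, 31]
New median = 3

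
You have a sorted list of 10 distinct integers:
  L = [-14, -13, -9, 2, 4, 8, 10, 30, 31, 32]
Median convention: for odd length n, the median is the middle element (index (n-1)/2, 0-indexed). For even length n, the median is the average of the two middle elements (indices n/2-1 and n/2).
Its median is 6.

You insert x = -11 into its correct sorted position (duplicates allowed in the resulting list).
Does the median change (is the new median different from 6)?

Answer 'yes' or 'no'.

Old median = 6
Insert x = -11
New median = 4
Changed? yes

Answer: yes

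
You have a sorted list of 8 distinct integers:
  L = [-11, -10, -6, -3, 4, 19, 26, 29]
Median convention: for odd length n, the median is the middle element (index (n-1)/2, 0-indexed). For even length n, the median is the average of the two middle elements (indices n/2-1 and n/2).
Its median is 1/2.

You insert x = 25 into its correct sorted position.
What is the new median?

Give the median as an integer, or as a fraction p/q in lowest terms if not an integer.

Old list (sorted, length 8): [-11, -10, -6, -3, 4, 19, 26, 29]
Old median = 1/2
Insert x = 25
Old length even (8). Middle pair: indices 3,4 = -3,4.
New length odd (9). New median = single middle element.
x = 25: 6 elements are < x, 2 elements are > x.
New sorted list: [-11, -10, -6, -3, 4, 19, 25, 26, 29]
New median = 4

Answer: 4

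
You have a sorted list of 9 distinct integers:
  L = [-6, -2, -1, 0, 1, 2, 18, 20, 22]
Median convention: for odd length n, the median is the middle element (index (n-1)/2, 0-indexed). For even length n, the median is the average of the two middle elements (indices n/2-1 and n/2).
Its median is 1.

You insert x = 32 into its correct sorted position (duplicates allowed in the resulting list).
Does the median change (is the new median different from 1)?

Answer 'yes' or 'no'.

Answer: yes

Derivation:
Old median = 1
Insert x = 32
New median = 3/2
Changed? yes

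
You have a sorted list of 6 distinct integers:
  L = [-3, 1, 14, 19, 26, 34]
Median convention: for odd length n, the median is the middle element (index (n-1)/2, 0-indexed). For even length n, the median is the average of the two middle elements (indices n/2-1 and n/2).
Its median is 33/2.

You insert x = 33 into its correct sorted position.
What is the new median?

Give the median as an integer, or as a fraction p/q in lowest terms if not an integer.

Answer: 19

Derivation:
Old list (sorted, length 6): [-3, 1, 14, 19, 26, 34]
Old median = 33/2
Insert x = 33
Old length even (6). Middle pair: indices 2,3 = 14,19.
New length odd (7). New median = single middle element.
x = 33: 5 elements are < x, 1 elements are > x.
New sorted list: [-3, 1, 14, 19, 26, 33, 34]
New median = 19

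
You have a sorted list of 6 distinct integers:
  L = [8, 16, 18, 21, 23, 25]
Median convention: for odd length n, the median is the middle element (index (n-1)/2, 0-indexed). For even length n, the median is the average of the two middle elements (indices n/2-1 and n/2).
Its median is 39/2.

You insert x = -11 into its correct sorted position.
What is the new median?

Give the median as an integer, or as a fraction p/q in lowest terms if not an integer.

Answer: 18

Derivation:
Old list (sorted, length 6): [8, 16, 18, 21, 23, 25]
Old median = 39/2
Insert x = -11
Old length even (6). Middle pair: indices 2,3 = 18,21.
New length odd (7). New median = single middle element.
x = -11: 0 elements are < x, 6 elements are > x.
New sorted list: [-11, 8, 16, 18, 21, 23, 25]
New median = 18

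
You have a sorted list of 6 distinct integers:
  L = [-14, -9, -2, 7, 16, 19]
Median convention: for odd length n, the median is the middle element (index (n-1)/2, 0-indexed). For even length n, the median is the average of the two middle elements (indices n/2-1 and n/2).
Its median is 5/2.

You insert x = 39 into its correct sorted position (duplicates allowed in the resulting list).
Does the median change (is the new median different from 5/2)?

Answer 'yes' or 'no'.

Old median = 5/2
Insert x = 39
New median = 7
Changed? yes

Answer: yes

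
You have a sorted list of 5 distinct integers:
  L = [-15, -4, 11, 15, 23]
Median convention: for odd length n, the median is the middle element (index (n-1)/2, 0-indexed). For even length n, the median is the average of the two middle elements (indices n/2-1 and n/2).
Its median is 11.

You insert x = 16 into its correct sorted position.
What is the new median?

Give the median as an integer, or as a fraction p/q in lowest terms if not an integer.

Answer: 13

Derivation:
Old list (sorted, length 5): [-15, -4, 11, 15, 23]
Old median = 11
Insert x = 16
Old length odd (5). Middle was index 2 = 11.
New length even (6). New median = avg of two middle elements.
x = 16: 4 elements are < x, 1 elements are > x.
New sorted list: [-15, -4, 11, 15, 16, 23]
New median = 13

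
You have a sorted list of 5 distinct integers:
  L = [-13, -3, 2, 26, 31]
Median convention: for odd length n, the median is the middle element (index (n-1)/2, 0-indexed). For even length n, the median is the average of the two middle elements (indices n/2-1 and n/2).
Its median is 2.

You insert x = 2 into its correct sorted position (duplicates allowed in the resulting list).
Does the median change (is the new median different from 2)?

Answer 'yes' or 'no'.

Answer: no

Derivation:
Old median = 2
Insert x = 2
New median = 2
Changed? no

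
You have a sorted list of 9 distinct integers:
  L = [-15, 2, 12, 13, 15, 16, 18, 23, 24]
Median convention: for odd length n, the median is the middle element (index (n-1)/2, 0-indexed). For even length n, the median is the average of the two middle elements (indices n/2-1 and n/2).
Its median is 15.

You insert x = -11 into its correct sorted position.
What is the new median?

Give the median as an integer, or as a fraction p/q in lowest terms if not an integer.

Answer: 14

Derivation:
Old list (sorted, length 9): [-15, 2, 12, 13, 15, 16, 18, 23, 24]
Old median = 15
Insert x = -11
Old length odd (9). Middle was index 4 = 15.
New length even (10). New median = avg of two middle elements.
x = -11: 1 elements are < x, 8 elements are > x.
New sorted list: [-15, -11, 2, 12, 13, 15, 16, 18, 23, 24]
New median = 14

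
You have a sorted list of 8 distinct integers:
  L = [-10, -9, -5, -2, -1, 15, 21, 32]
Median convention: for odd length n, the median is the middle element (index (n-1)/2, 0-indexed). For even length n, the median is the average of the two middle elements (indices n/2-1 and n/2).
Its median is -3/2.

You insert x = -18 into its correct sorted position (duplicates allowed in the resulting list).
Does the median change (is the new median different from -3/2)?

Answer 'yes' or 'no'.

Answer: yes

Derivation:
Old median = -3/2
Insert x = -18
New median = -2
Changed? yes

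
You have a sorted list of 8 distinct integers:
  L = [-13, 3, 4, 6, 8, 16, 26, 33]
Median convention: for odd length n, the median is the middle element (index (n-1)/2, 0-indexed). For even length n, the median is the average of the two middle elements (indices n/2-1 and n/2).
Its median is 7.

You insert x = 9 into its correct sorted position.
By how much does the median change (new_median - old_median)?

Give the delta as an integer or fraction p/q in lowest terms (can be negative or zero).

Answer: 1

Derivation:
Old median = 7
After inserting x = 9: new sorted = [-13, 3, 4, 6, 8, 9, 16, 26, 33]
New median = 8
Delta = 8 - 7 = 1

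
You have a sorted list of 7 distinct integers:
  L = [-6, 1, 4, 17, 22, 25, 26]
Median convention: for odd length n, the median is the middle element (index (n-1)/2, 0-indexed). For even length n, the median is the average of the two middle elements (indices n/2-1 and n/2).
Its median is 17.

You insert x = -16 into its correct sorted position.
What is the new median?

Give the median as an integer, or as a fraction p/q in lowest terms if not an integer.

Answer: 21/2

Derivation:
Old list (sorted, length 7): [-6, 1, 4, 17, 22, 25, 26]
Old median = 17
Insert x = -16
Old length odd (7). Middle was index 3 = 17.
New length even (8). New median = avg of two middle elements.
x = -16: 0 elements are < x, 7 elements are > x.
New sorted list: [-16, -6, 1, 4, 17, 22, 25, 26]
New median = 21/2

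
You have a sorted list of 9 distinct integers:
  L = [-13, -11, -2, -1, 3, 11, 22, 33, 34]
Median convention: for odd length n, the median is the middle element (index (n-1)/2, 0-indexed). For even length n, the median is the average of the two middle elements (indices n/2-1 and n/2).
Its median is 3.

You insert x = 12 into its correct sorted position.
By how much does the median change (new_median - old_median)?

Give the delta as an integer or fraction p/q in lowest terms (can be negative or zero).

Answer: 4

Derivation:
Old median = 3
After inserting x = 12: new sorted = [-13, -11, -2, -1, 3, 11, 12, 22, 33, 34]
New median = 7
Delta = 7 - 3 = 4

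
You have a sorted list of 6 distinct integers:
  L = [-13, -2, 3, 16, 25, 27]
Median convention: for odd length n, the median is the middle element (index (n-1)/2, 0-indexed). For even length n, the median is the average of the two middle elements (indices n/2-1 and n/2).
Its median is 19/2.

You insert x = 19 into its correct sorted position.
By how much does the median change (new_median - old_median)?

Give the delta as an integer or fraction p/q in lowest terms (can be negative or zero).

Old median = 19/2
After inserting x = 19: new sorted = [-13, -2, 3, 16, 19, 25, 27]
New median = 16
Delta = 16 - 19/2 = 13/2

Answer: 13/2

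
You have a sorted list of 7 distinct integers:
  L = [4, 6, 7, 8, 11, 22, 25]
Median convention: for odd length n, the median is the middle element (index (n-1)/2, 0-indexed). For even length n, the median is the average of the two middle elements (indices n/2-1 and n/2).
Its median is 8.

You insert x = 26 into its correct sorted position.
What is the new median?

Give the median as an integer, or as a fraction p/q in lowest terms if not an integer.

Answer: 19/2

Derivation:
Old list (sorted, length 7): [4, 6, 7, 8, 11, 22, 25]
Old median = 8
Insert x = 26
Old length odd (7). Middle was index 3 = 8.
New length even (8). New median = avg of two middle elements.
x = 26: 7 elements are < x, 0 elements are > x.
New sorted list: [4, 6, 7, 8, 11, 22, 25, 26]
New median = 19/2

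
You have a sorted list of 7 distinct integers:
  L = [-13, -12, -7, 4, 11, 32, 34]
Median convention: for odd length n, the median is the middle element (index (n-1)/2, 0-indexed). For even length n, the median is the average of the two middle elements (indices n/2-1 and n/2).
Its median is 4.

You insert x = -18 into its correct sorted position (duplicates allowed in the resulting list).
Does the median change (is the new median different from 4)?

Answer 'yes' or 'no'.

Old median = 4
Insert x = -18
New median = -3/2
Changed? yes

Answer: yes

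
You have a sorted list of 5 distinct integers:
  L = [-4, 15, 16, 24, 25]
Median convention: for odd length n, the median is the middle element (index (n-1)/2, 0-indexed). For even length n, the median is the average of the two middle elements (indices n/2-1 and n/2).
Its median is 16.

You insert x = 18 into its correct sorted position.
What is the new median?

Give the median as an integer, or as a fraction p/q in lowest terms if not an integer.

Answer: 17

Derivation:
Old list (sorted, length 5): [-4, 15, 16, 24, 25]
Old median = 16
Insert x = 18
Old length odd (5). Middle was index 2 = 16.
New length even (6). New median = avg of two middle elements.
x = 18: 3 elements are < x, 2 elements are > x.
New sorted list: [-4, 15, 16, 18, 24, 25]
New median = 17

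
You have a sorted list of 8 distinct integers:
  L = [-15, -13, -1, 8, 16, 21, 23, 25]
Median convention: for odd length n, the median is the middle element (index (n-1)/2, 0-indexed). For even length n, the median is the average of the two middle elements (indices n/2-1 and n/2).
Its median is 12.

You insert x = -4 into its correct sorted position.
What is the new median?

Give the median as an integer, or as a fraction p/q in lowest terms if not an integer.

Answer: 8

Derivation:
Old list (sorted, length 8): [-15, -13, -1, 8, 16, 21, 23, 25]
Old median = 12
Insert x = -4
Old length even (8). Middle pair: indices 3,4 = 8,16.
New length odd (9). New median = single middle element.
x = -4: 2 elements are < x, 6 elements are > x.
New sorted list: [-15, -13, -4, -1, 8, 16, 21, 23, 25]
New median = 8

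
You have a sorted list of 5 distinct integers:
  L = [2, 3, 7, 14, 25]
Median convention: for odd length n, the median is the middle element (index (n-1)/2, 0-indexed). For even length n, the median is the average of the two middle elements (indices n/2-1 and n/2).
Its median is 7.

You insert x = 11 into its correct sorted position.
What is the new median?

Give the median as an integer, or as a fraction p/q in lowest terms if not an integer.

Answer: 9

Derivation:
Old list (sorted, length 5): [2, 3, 7, 14, 25]
Old median = 7
Insert x = 11
Old length odd (5). Middle was index 2 = 7.
New length even (6). New median = avg of two middle elements.
x = 11: 3 elements are < x, 2 elements are > x.
New sorted list: [2, 3, 7, 11, 14, 25]
New median = 9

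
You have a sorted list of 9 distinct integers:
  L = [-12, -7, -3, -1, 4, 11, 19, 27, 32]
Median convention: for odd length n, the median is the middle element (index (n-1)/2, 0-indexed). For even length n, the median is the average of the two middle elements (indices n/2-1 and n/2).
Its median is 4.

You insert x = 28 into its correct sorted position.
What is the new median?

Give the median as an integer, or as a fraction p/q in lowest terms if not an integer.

Answer: 15/2

Derivation:
Old list (sorted, length 9): [-12, -7, -3, -1, 4, 11, 19, 27, 32]
Old median = 4
Insert x = 28
Old length odd (9). Middle was index 4 = 4.
New length even (10). New median = avg of two middle elements.
x = 28: 8 elements are < x, 1 elements are > x.
New sorted list: [-12, -7, -3, -1, 4, 11, 19, 27, 28, 32]
New median = 15/2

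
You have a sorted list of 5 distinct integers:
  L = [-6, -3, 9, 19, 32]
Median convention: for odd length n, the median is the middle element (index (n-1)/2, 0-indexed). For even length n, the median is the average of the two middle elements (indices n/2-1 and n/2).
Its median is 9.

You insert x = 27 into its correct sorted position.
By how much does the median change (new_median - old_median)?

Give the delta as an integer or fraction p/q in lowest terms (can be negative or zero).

Old median = 9
After inserting x = 27: new sorted = [-6, -3, 9, 19, 27, 32]
New median = 14
Delta = 14 - 9 = 5

Answer: 5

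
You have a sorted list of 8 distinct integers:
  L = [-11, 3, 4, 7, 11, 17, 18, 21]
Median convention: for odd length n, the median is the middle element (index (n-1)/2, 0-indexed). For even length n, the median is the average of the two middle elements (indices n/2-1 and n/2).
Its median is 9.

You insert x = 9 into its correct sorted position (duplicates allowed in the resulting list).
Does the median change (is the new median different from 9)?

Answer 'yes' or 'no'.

Answer: no

Derivation:
Old median = 9
Insert x = 9
New median = 9
Changed? no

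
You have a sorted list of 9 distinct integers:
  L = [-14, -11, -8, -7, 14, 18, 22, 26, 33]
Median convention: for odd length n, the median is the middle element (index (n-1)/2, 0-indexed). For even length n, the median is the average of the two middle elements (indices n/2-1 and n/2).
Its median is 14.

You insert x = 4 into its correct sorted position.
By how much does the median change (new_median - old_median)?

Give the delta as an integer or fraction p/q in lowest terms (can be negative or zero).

Answer: -5

Derivation:
Old median = 14
After inserting x = 4: new sorted = [-14, -11, -8, -7, 4, 14, 18, 22, 26, 33]
New median = 9
Delta = 9 - 14 = -5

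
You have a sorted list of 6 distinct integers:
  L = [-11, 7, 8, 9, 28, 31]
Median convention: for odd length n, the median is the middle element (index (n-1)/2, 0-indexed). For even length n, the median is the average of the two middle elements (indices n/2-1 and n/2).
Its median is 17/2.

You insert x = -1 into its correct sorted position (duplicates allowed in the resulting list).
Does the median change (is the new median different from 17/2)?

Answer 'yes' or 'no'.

Answer: yes

Derivation:
Old median = 17/2
Insert x = -1
New median = 8
Changed? yes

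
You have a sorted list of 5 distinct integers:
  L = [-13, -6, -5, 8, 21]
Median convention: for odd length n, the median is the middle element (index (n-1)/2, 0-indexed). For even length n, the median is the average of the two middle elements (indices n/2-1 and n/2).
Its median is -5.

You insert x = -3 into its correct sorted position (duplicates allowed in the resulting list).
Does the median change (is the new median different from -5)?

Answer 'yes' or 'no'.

Answer: yes

Derivation:
Old median = -5
Insert x = -3
New median = -4
Changed? yes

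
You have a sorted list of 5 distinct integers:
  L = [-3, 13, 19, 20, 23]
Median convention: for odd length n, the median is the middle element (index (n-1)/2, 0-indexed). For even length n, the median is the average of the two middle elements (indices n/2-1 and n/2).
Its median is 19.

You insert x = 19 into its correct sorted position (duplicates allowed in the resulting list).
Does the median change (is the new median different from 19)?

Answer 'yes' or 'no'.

Old median = 19
Insert x = 19
New median = 19
Changed? no

Answer: no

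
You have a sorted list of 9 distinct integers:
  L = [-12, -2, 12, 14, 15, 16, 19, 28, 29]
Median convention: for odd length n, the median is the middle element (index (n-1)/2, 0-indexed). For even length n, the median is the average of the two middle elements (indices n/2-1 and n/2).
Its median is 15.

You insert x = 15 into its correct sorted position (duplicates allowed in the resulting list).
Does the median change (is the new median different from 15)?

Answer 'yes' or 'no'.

Answer: no

Derivation:
Old median = 15
Insert x = 15
New median = 15
Changed? no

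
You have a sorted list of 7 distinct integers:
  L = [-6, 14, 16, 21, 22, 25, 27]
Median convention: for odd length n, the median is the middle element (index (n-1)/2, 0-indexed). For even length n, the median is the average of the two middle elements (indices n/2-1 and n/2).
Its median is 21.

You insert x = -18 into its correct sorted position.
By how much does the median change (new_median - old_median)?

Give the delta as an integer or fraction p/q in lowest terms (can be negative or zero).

Old median = 21
After inserting x = -18: new sorted = [-18, -6, 14, 16, 21, 22, 25, 27]
New median = 37/2
Delta = 37/2 - 21 = -5/2

Answer: -5/2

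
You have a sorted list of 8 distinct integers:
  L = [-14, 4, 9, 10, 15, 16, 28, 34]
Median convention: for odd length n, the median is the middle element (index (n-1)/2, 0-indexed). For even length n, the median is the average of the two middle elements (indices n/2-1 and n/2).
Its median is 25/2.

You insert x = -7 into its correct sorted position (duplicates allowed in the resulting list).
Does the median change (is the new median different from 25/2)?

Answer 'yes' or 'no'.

Old median = 25/2
Insert x = -7
New median = 10
Changed? yes

Answer: yes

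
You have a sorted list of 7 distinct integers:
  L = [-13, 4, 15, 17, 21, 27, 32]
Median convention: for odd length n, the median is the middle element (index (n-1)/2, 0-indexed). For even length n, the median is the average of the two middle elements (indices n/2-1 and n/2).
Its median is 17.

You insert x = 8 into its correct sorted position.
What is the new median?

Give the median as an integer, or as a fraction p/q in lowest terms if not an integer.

Old list (sorted, length 7): [-13, 4, 15, 17, 21, 27, 32]
Old median = 17
Insert x = 8
Old length odd (7). Middle was index 3 = 17.
New length even (8). New median = avg of two middle elements.
x = 8: 2 elements are < x, 5 elements are > x.
New sorted list: [-13, 4, 8, 15, 17, 21, 27, 32]
New median = 16

Answer: 16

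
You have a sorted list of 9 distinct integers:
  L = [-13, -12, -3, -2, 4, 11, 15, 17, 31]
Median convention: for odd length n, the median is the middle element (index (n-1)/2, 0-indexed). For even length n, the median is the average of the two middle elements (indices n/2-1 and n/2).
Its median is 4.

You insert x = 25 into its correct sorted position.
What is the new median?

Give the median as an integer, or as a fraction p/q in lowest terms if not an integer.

Old list (sorted, length 9): [-13, -12, -3, -2, 4, 11, 15, 17, 31]
Old median = 4
Insert x = 25
Old length odd (9). Middle was index 4 = 4.
New length even (10). New median = avg of two middle elements.
x = 25: 8 elements are < x, 1 elements are > x.
New sorted list: [-13, -12, -3, -2, 4, 11, 15, 17, 25, 31]
New median = 15/2

Answer: 15/2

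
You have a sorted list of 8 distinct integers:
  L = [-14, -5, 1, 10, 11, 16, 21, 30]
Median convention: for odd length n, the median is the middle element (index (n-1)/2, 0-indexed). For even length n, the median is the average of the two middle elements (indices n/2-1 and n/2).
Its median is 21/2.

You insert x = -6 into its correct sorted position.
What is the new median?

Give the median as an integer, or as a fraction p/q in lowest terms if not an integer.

Answer: 10

Derivation:
Old list (sorted, length 8): [-14, -5, 1, 10, 11, 16, 21, 30]
Old median = 21/2
Insert x = -6
Old length even (8). Middle pair: indices 3,4 = 10,11.
New length odd (9). New median = single middle element.
x = -6: 1 elements are < x, 7 elements are > x.
New sorted list: [-14, -6, -5, 1, 10, 11, 16, 21, 30]
New median = 10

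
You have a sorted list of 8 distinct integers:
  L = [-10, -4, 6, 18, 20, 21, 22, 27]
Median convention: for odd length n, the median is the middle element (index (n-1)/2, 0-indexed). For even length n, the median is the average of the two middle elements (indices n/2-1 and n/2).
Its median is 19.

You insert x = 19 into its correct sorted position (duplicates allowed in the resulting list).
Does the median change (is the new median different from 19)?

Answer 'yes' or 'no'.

Old median = 19
Insert x = 19
New median = 19
Changed? no

Answer: no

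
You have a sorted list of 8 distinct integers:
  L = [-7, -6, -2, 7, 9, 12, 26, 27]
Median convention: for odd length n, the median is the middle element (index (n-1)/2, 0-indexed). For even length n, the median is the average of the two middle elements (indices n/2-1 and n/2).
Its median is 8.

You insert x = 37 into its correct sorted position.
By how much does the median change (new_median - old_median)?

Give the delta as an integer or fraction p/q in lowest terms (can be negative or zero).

Old median = 8
After inserting x = 37: new sorted = [-7, -6, -2, 7, 9, 12, 26, 27, 37]
New median = 9
Delta = 9 - 8 = 1

Answer: 1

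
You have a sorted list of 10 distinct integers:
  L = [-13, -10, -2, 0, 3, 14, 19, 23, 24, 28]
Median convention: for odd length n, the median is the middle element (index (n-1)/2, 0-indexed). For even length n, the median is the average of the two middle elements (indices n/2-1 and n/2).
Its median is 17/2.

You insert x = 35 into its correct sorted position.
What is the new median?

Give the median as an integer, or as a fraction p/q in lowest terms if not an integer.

Answer: 14

Derivation:
Old list (sorted, length 10): [-13, -10, -2, 0, 3, 14, 19, 23, 24, 28]
Old median = 17/2
Insert x = 35
Old length even (10). Middle pair: indices 4,5 = 3,14.
New length odd (11). New median = single middle element.
x = 35: 10 elements are < x, 0 elements are > x.
New sorted list: [-13, -10, -2, 0, 3, 14, 19, 23, 24, 28, 35]
New median = 14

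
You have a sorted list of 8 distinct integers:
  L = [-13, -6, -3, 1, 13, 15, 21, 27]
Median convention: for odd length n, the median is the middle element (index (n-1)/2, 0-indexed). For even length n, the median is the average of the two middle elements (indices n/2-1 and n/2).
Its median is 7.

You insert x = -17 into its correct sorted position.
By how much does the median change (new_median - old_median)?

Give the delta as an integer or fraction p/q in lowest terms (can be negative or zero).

Old median = 7
After inserting x = -17: new sorted = [-17, -13, -6, -3, 1, 13, 15, 21, 27]
New median = 1
Delta = 1 - 7 = -6

Answer: -6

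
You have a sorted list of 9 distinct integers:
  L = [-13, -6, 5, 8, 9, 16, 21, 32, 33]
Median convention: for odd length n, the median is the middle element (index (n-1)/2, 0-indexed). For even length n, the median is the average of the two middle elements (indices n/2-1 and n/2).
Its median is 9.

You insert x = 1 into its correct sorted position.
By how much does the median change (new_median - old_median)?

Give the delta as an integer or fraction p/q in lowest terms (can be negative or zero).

Old median = 9
After inserting x = 1: new sorted = [-13, -6, 1, 5, 8, 9, 16, 21, 32, 33]
New median = 17/2
Delta = 17/2 - 9 = -1/2

Answer: -1/2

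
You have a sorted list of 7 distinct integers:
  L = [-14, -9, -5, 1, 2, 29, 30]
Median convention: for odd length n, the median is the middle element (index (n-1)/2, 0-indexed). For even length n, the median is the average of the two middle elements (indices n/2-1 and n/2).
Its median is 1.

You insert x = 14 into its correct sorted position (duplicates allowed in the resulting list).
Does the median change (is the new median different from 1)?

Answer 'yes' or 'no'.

Answer: yes

Derivation:
Old median = 1
Insert x = 14
New median = 3/2
Changed? yes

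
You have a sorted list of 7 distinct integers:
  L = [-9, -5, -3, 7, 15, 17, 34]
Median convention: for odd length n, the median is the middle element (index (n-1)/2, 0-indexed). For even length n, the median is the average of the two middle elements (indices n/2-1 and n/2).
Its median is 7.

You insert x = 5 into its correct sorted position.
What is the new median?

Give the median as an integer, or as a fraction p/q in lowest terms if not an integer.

Old list (sorted, length 7): [-9, -5, -3, 7, 15, 17, 34]
Old median = 7
Insert x = 5
Old length odd (7). Middle was index 3 = 7.
New length even (8). New median = avg of two middle elements.
x = 5: 3 elements are < x, 4 elements are > x.
New sorted list: [-9, -5, -3, 5, 7, 15, 17, 34]
New median = 6

Answer: 6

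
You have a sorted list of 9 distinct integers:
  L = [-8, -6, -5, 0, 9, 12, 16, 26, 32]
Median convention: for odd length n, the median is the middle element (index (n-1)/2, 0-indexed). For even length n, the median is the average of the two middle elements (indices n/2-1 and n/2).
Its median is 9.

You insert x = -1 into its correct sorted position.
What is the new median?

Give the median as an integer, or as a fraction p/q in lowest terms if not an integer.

Old list (sorted, length 9): [-8, -6, -5, 0, 9, 12, 16, 26, 32]
Old median = 9
Insert x = -1
Old length odd (9). Middle was index 4 = 9.
New length even (10). New median = avg of two middle elements.
x = -1: 3 elements are < x, 6 elements are > x.
New sorted list: [-8, -6, -5, -1, 0, 9, 12, 16, 26, 32]
New median = 9/2

Answer: 9/2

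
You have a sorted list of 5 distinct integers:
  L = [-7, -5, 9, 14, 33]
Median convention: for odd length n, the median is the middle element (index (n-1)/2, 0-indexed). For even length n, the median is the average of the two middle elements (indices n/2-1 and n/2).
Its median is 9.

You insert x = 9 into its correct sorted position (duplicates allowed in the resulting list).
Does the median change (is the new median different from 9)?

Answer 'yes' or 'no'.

Answer: no

Derivation:
Old median = 9
Insert x = 9
New median = 9
Changed? no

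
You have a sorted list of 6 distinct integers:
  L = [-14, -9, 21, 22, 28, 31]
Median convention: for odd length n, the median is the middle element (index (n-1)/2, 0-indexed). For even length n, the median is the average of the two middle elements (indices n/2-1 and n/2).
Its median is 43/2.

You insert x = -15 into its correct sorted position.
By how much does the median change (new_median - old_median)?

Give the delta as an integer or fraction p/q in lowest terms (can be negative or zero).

Old median = 43/2
After inserting x = -15: new sorted = [-15, -14, -9, 21, 22, 28, 31]
New median = 21
Delta = 21 - 43/2 = -1/2

Answer: -1/2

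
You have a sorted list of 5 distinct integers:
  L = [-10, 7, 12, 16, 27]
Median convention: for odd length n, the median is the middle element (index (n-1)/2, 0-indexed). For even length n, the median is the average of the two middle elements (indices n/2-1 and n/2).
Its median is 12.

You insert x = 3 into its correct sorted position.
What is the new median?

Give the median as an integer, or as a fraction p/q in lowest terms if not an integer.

Old list (sorted, length 5): [-10, 7, 12, 16, 27]
Old median = 12
Insert x = 3
Old length odd (5). Middle was index 2 = 12.
New length even (6). New median = avg of two middle elements.
x = 3: 1 elements are < x, 4 elements are > x.
New sorted list: [-10, 3, 7, 12, 16, 27]
New median = 19/2

Answer: 19/2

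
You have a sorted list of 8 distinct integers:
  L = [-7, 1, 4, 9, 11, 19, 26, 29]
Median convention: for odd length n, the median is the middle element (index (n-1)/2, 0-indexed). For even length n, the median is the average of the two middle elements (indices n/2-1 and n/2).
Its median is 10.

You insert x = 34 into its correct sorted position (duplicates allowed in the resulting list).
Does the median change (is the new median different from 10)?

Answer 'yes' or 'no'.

Answer: yes

Derivation:
Old median = 10
Insert x = 34
New median = 11
Changed? yes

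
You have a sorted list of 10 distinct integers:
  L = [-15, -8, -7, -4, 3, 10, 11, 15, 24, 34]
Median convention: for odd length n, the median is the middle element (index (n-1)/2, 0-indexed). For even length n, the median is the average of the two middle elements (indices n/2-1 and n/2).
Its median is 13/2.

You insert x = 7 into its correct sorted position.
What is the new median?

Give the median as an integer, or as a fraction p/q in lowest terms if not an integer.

Old list (sorted, length 10): [-15, -8, -7, -4, 3, 10, 11, 15, 24, 34]
Old median = 13/2
Insert x = 7
Old length even (10). Middle pair: indices 4,5 = 3,10.
New length odd (11). New median = single middle element.
x = 7: 5 elements are < x, 5 elements are > x.
New sorted list: [-15, -8, -7, -4, 3, 7, 10, 11, 15, 24, 34]
New median = 7

Answer: 7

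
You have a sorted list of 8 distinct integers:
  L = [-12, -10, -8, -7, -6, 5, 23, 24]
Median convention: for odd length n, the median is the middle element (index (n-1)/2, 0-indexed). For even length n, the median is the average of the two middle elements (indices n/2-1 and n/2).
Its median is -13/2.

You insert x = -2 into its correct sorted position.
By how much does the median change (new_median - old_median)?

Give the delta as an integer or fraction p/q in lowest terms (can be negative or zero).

Answer: 1/2

Derivation:
Old median = -13/2
After inserting x = -2: new sorted = [-12, -10, -8, -7, -6, -2, 5, 23, 24]
New median = -6
Delta = -6 - -13/2 = 1/2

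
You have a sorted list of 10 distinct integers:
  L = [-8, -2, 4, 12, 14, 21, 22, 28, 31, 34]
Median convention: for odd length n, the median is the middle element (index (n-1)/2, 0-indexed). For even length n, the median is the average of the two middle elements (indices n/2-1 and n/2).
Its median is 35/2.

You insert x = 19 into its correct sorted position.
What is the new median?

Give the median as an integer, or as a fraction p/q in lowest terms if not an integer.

Answer: 19

Derivation:
Old list (sorted, length 10): [-8, -2, 4, 12, 14, 21, 22, 28, 31, 34]
Old median = 35/2
Insert x = 19
Old length even (10). Middle pair: indices 4,5 = 14,21.
New length odd (11). New median = single middle element.
x = 19: 5 elements are < x, 5 elements are > x.
New sorted list: [-8, -2, 4, 12, 14, 19, 21, 22, 28, 31, 34]
New median = 19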